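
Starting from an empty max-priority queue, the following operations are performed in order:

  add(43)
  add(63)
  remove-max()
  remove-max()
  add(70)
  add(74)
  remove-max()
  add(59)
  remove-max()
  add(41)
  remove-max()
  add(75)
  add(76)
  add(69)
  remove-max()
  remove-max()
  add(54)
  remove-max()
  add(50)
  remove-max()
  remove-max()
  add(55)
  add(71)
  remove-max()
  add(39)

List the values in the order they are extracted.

[63, 43, 74, 70, 59, 76, 75, 69, 54, 50, 71]

insert 43 → {43}
insert 63 → {63, 43}
remove-max → 63; now {43}
remove-max → 43; now {}
insert 70 → {70}
insert 74 → {74, 70}
remove-max → 74; now {70}
insert 59 → {70, 59}
remove-max → 70; now {59}
insert 41 → {59, 41}
remove-max → 59; now {41}
insert 75 → {75, 41}
insert 76 → {76, 75, 41}
insert 69 → {76, 75, 69, 41}
remove-max → 76; now {75, 69, 41}
remove-max → 75; now {69, 41}
insert 54 → {69, 54, 41}
remove-max → 69; now {54, 41}
insert 50 → {54, 50, 41}
remove-max → 54; now {50, 41}
remove-max → 50; now {41}
insert 55 → {55, 41}
insert 71 → {71, 55, 41}
remove-max → 71; now {55, 41}
insert 39 → {55, 41, 39}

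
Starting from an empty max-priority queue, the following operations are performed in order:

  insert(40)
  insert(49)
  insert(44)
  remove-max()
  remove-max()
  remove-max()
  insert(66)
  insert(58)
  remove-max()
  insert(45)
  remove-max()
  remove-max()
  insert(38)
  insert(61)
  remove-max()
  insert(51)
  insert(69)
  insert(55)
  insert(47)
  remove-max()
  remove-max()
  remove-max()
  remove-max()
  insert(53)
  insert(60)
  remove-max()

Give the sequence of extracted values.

insert 40 → {40}
insert 49 → {49, 40}
insert 44 → {49, 44, 40}
remove-max → 49; now {44, 40}
remove-max → 44; now {40}
remove-max → 40; now {}
insert 66 → {66}
insert 58 → {66, 58}
remove-max → 66; now {58}
insert 45 → {58, 45}
remove-max → 58; now {45}
remove-max → 45; now {}
insert 38 → {38}
insert 61 → {61, 38}
remove-max → 61; now {38}
insert 51 → {51, 38}
insert 69 → {69, 51, 38}
insert 55 → {69, 55, 51, 38}
insert 47 → {69, 55, 51, 47, 38}
remove-max → 69; now {55, 51, 47, 38}
remove-max → 55; now {51, 47, 38}
remove-max → 51; now {47, 38}
remove-max → 47; now {38}
insert 53 → {53, 38}
insert 60 → {60, 53, 38}
remove-max → 60; now {53, 38}

49 → 44 → 40 → 66 → 58 → 45 → 61 → 69 → 55 → 51 → 47 → 60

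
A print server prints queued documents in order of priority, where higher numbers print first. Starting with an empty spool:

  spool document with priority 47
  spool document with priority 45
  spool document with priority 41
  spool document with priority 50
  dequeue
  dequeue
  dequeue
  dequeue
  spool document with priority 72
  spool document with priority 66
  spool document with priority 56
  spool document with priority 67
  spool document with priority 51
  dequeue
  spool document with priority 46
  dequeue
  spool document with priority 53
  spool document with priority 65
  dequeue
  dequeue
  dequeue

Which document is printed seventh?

insert 47 → {47}
insert 45 → {47, 45}
insert 41 → {47, 45, 41}
insert 50 → {50, 47, 45, 41}
dequeue → 50; now {47, 45, 41}
dequeue → 47; now {45, 41}
dequeue → 45; now {41}
dequeue → 41; now {}
insert 72 → {72}
insert 66 → {72, 66}
insert 56 → {72, 66, 56}
insert 67 → {72, 67, 66, 56}
insert 51 → {72, 67, 66, 56, 51}
dequeue → 72; now {67, 66, 56, 51}
insert 46 → {67, 66, 56, 51, 46}
dequeue → 67; now {66, 56, 51, 46}
insert 53 → {66, 56, 53, 51, 46}
insert 65 → {66, 65, 56, 53, 51, 46}
dequeue → 66; now {65, 56, 53, 51, 46}
dequeue → 65; now {56, 53, 51, 46}
dequeue → 56; now {53, 51, 46}

66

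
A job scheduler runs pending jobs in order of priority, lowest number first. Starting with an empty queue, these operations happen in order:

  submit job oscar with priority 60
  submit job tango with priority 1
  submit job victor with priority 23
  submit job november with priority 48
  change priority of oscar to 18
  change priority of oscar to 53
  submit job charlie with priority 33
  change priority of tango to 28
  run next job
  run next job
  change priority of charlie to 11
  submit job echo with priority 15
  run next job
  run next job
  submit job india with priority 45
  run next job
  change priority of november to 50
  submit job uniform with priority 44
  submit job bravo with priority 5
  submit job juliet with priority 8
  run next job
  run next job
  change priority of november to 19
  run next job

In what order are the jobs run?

victor → tango → charlie → echo → india → bravo → juliet → november

add oscar (priority 60) → {oscar:60}
add tango (priority 1) → {tango:1, oscar:60}
add victor (priority 23) → {tango:1, victor:23, oscar:60}
add november (priority 48) → {tango:1, victor:23, november:48, oscar:60}
update oscar to priority 18 → {tango:1, oscar:18, victor:23, november:48}
update oscar to priority 53 → {tango:1, victor:23, november:48, oscar:53}
add charlie (priority 33) → {tango:1, victor:23, charlie:33, november:48, oscar:53}
update tango to priority 28 → {victor:23, tango:28, charlie:33, november:48, oscar:53}
run next job → victor; now {tango:28, charlie:33, november:48, oscar:53}
run next job → tango; now {charlie:33, november:48, oscar:53}
update charlie to priority 11 → {charlie:11, november:48, oscar:53}
add echo (priority 15) → {charlie:11, echo:15, november:48, oscar:53}
run next job → charlie; now {echo:15, november:48, oscar:53}
run next job → echo; now {november:48, oscar:53}
add india (priority 45) → {india:45, november:48, oscar:53}
run next job → india; now {november:48, oscar:53}
update november to priority 50 → {november:50, oscar:53}
add uniform (priority 44) → {uniform:44, november:50, oscar:53}
add bravo (priority 5) → {bravo:5, uniform:44, november:50, oscar:53}
add juliet (priority 8) → {bravo:5, juliet:8, uniform:44, november:50, oscar:53}
run next job → bravo; now {juliet:8, uniform:44, november:50, oscar:53}
run next job → juliet; now {uniform:44, november:50, oscar:53}
update november to priority 19 → {november:19, uniform:44, oscar:53}
run next job → november; now {uniform:44, oscar:53}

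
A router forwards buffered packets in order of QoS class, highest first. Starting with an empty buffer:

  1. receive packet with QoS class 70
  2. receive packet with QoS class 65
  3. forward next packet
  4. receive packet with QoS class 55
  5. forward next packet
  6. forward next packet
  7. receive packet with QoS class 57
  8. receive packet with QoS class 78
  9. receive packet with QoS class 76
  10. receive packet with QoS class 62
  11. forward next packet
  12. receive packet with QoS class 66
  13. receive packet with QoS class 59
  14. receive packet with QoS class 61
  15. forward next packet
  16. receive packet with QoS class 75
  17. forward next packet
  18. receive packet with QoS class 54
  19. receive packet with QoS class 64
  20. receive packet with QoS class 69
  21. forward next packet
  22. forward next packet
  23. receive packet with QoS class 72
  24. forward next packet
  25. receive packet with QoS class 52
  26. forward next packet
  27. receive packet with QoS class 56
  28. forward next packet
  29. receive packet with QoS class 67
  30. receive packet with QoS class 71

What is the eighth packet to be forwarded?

66

insert 70 → {70}
insert 65 → {70, 65}
forward next packet → 70; now {65}
insert 55 → {65, 55}
forward next packet → 65; now {55}
forward next packet → 55; now {}
insert 57 → {57}
insert 78 → {78, 57}
insert 76 → {78, 76, 57}
insert 62 → {78, 76, 62, 57}
forward next packet → 78; now {76, 62, 57}
insert 66 → {76, 66, 62, 57}
insert 59 → {76, 66, 62, 59, 57}
insert 61 → {76, 66, 62, 61, 59, 57}
forward next packet → 76; now {66, 62, 61, 59, 57}
insert 75 → {75, 66, 62, 61, 59, 57}
forward next packet → 75; now {66, 62, 61, 59, 57}
insert 54 → {66, 62, 61, 59, 57, 54}
insert 64 → {66, 64, 62, 61, 59, 57, 54}
insert 69 → {69, 66, 64, 62, 61, 59, 57, 54}
forward next packet → 69; now {66, 64, 62, 61, 59, 57, 54}
forward next packet → 66; now {64, 62, 61, 59, 57, 54}
insert 72 → {72, 64, 62, 61, 59, 57, 54}
forward next packet → 72; now {64, 62, 61, 59, 57, 54}
insert 52 → {64, 62, 61, 59, 57, 54, 52}
forward next packet → 64; now {62, 61, 59, 57, 54, 52}
insert 56 → {62, 61, 59, 57, 56, 54, 52}
forward next packet → 62; now {61, 59, 57, 56, 54, 52}
insert 67 → {67, 61, 59, 57, 56, 54, 52}
insert 71 → {71, 67, 61, 59, 57, 56, 54, 52}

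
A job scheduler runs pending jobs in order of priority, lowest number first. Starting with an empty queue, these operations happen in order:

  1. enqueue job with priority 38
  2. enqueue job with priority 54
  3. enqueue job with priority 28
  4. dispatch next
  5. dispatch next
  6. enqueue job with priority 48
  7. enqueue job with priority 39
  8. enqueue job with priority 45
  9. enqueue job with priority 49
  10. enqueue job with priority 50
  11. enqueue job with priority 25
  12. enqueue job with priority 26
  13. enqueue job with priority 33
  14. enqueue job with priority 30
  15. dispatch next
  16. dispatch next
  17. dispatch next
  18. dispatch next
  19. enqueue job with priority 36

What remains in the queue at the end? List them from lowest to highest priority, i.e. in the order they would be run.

insert 38 → {38}
insert 54 → {38, 54}
insert 28 → {28, 38, 54}
dispatch next → 28; now {38, 54}
dispatch next → 38; now {54}
insert 48 → {48, 54}
insert 39 → {39, 48, 54}
insert 45 → {39, 45, 48, 54}
insert 49 → {39, 45, 48, 49, 54}
insert 50 → {39, 45, 48, 49, 50, 54}
insert 25 → {25, 39, 45, 48, 49, 50, 54}
insert 26 → {25, 26, 39, 45, 48, 49, 50, 54}
insert 33 → {25, 26, 33, 39, 45, 48, 49, 50, 54}
insert 30 → {25, 26, 30, 33, 39, 45, 48, 49, 50, 54}
dispatch next → 25; now {26, 30, 33, 39, 45, 48, 49, 50, 54}
dispatch next → 26; now {30, 33, 39, 45, 48, 49, 50, 54}
dispatch next → 30; now {33, 39, 45, 48, 49, 50, 54}
dispatch next → 33; now {39, 45, 48, 49, 50, 54}
insert 36 → {36, 39, 45, 48, 49, 50, 54}

[36, 39, 45, 48, 49, 50, 54]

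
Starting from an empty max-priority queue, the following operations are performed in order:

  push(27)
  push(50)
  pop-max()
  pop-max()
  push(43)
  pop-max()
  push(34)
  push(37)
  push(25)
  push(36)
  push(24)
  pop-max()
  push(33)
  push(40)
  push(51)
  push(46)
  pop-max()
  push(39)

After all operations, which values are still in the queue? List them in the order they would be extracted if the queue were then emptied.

insert 27 → {27}
insert 50 → {50, 27}
pop-max → 50; now {27}
pop-max → 27; now {}
insert 43 → {43}
pop-max → 43; now {}
insert 34 → {34}
insert 37 → {37, 34}
insert 25 → {37, 34, 25}
insert 36 → {37, 36, 34, 25}
insert 24 → {37, 36, 34, 25, 24}
pop-max → 37; now {36, 34, 25, 24}
insert 33 → {36, 34, 33, 25, 24}
insert 40 → {40, 36, 34, 33, 25, 24}
insert 51 → {51, 40, 36, 34, 33, 25, 24}
insert 46 → {51, 46, 40, 36, 34, 33, 25, 24}
pop-max → 51; now {46, 40, 36, 34, 33, 25, 24}
insert 39 → {46, 40, 39, 36, 34, 33, 25, 24}

46 → 40 → 39 → 36 → 34 → 33 → 25 → 24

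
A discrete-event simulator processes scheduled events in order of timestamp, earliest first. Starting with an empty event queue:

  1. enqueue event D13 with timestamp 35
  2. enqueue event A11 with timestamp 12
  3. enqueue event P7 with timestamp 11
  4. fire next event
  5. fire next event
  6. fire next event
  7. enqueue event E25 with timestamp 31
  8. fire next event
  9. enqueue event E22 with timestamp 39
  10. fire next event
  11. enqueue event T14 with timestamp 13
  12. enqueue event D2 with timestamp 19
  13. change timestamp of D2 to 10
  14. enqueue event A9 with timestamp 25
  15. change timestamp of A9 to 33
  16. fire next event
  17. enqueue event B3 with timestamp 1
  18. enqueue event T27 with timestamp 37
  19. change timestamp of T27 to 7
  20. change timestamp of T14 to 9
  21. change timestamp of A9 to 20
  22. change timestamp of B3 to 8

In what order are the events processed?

P7, A11, D13, E25, E22, D2

add D13 (timestamp 35) → {D13:35}
add A11 (timestamp 12) → {A11:12, D13:35}
add P7 (timestamp 11) → {P7:11, A11:12, D13:35}
fire next event → P7; now {A11:12, D13:35}
fire next event → A11; now {D13:35}
fire next event → D13; now {}
add E25 (timestamp 31) → {E25:31}
fire next event → E25; now {}
add E22 (timestamp 39) → {E22:39}
fire next event → E22; now {}
add T14 (timestamp 13) → {T14:13}
add D2 (timestamp 19) → {T14:13, D2:19}
update D2 to timestamp 10 → {D2:10, T14:13}
add A9 (timestamp 25) → {D2:10, T14:13, A9:25}
update A9 to timestamp 33 → {D2:10, T14:13, A9:33}
fire next event → D2; now {T14:13, A9:33}
add B3 (timestamp 1) → {B3:1, T14:13, A9:33}
add T27 (timestamp 37) → {B3:1, T14:13, A9:33, T27:37}
update T27 to timestamp 7 → {B3:1, T27:7, T14:13, A9:33}
update T14 to timestamp 9 → {B3:1, T27:7, T14:9, A9:33}
update A9 to timestamp 20 → {B3:1, T27:7, T14:9, A9:20}
update B3 to timestamp 8 → {T27:7, B3:8, T14:9, A9:20}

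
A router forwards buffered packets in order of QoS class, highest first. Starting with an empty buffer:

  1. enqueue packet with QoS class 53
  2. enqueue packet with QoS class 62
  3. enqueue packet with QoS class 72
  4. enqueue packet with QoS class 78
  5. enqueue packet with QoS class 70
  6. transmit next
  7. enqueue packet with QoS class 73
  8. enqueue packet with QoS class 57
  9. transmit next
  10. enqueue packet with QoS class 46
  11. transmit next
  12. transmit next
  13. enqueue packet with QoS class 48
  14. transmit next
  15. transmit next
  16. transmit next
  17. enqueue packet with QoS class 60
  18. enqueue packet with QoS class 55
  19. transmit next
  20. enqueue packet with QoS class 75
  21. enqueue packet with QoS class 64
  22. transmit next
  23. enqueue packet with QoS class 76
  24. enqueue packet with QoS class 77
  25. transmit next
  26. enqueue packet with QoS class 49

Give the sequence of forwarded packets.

78 → 73 → 72 → 70 → 62 → 57 → 53 → 60 → 75 → 77

insert 53 → {53}
insert 62 → {62, 53}
insert 72 → {72, 62, 53}
insert 78 → {78, 72, 62, 53}
insert 70 → {78, 72, 70, 62, 53}
transmit next → 78; now {72, 70, 62, 53}
insert 73 → {73, 72, 70, 62, 53}
insert 57 → {73, 72, 70, 62, 57, 53}
transmit next → 73; now {72, 70, 62, 57, 53}
insert 46 → {72, 70, 62, 57, 53, 46}
transmit next → 72; now {70, 62, 57, 53, 46}
transmit next → 70; now {62, 57, 53, 46}
insert 48 → {62, 57, 53, 48, 46}
transmit next → 62; now {57, 53, 48, 46}
transmit next → 57; now {53, 48, 46}
transmit next → 53; now {48, 46}
insert 60 → {60, 48, 46}
insert 55 → {60, 55, 48, 46}
transmit next → 60; now {55, 48, 46}
insert 75 → {75, 55, 48, 46}
insert 64 → {75, 64, 55, 48, 46}
transmit next → 75; now {64, 55, 48, 46}
insert 76 → {76, 64, 55, 48, 46}
insert 77 → {77, 76, 64, 55, 48, 46}
transmit next → 77; now {76, 64, 55, 48, 46}
insert 49 → {76, 64, 55, 49, 48, 46}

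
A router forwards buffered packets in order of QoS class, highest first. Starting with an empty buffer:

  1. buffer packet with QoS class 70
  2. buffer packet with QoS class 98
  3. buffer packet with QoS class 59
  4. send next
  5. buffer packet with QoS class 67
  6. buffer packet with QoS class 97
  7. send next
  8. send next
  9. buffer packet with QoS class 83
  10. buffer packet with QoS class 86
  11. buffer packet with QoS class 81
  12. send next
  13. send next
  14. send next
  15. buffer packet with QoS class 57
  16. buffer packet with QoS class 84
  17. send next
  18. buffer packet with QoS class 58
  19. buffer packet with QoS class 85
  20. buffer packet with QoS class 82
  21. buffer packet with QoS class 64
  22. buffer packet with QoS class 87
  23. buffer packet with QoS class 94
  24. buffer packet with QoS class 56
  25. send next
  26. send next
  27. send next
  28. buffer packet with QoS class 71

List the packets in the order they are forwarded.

insert 70 → {70}
insert 98 → {98, 70}
insert 59 → {98, 70, 59}
send next → 98; now {70, 59}
insert 67 → {70, 67, 59}
insert 97 → {97, 70, 67, 59}
send next → 97; now {70, 67, 59}
send next → 70; now {67, 59}
insert 83 → {83, 67, 59}
insert 86 → {86, 83, 67, 59}
insert 81 → {86, 83, 81, 67, 59}
send next → 86; now {83, 81, 67, 59}
send next → 83; now {81, 67, 59}
send next → 81; now {67, 59}
insert 57 → {67, 59, 57}
insert 84 → {84, 67, 59, 57}
send next → 84; now {67, 59, 57}
insert 58 → {67, 59, 58, 57}
insert 85 → {85, 67, 59, 58, 57}
insert 82 → {85, 82, 67, 59, 58, 57}
insert 64 → {85, 82, 67, 64, 59, 58, 57}
insert 87 → {87, 85, 82, 67, 64, 59, 58, 57}
insert 94 → {94, 87, 85, 82, 67, 64, 59, 58, 57}
insert 56 → {94, 87, 85, 82, 67, 64, 59, 58, 57, 56}
send next → 94; now {87, 85, 82, 67, 64, 59, 58, 57, 56}
send next → 87; now {85, 82, 67, 64, 59, 58, 57, 56}
send next → 85; now {82, 67, 64, 59, 58, 57, 56}
insert 71 → {82, 71, 67, 64, 59, 58, 57, 56}

98, 97, 70, 86, 83, 81, 84, 94, 87, 85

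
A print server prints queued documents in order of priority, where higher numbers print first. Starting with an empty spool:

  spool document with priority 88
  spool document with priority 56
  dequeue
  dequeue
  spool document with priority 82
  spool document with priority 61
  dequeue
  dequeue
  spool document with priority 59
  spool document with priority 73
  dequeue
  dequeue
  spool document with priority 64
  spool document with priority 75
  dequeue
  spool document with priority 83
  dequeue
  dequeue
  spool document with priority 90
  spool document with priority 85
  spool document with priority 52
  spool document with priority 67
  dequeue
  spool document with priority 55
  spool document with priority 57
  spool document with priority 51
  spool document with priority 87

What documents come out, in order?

insert 88 → {88}
insert 56 → {88, 56}
dequeue → 88; now {56}
dequeue → 56; now {}
insert 82 → {82}
insert 61 → {82, 61}
dequeue → 82; now {61}
dequeue → 61; now {}
insert 59 → {59}
insert 73 → {73, 59}
dequeue → 73; now {59}
dequeue → 59; now {}
insert 64 → {64}
insert 75 → {75, 64}
dequeue → 75; now {64}
insert 83 → {83, 64}
dequeue → 83; now {64}
dequeue → 64; now {}
insert 90 → {90}
insert 85 → {90, 85}
insert 52 → {90, 85, 52}
insert 67 → {90, 85, 67, 52}
dequeue → 90; now {85, 67, 52}
insert 55 → {85, 67, 55, 52}
insert 57 → {85, 67, 57, 55, 52}
insert 51 → {85, 67, 57, 55, 52, 51}
insert 87 → {87, 85, 67, 57, 55, 52, 51}

[88, 56, 82, 61, 73, 59, 75, 83, 64, 90]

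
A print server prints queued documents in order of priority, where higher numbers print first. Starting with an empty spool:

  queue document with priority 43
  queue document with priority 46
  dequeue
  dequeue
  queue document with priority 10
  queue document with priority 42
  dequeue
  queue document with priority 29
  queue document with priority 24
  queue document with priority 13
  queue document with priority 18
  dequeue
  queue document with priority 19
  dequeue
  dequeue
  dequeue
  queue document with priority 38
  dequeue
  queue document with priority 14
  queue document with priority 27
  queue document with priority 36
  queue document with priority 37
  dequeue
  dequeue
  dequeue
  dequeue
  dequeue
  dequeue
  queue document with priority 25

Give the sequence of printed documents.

insert 43 → {43}
insert 46 → {46, 43}
dequeue → 46; now {43}
dequeue → 43; now {}
insert 10 → {10}
insert 42 → {42, 10}
dequeue → 42; now {10}
insert 29 → {29, 10}
insert 24 → {29, 24, 10}
insert 13 → {29, 24, 13, 10}
insert 18 → {29, 24, 18, 13, 10}
dequeue → 29; now {24, 18, 13, 10}
insert 19 → {24, 19, 18, 13, 10}
dequeue → 24; now {19, 18, 13, 10}
dequeue → 19; now {18, 13, 10}
dequeue → 18; now {13, 10}
insert 38 → {38, 13, 10}
dequeue → 38; now {13, 10}
insert 14 → {14, 13, 10}
insert 27 → {27, 14, 13, 10}
insert 36 → {36, 27, 14, 13, 10}
insert 37 → {37, 36, 27, 14, 13, 10}
dequeue → 37; now {36, 27, 14, 13, 10}
dequeue → 36; now {27, 14, 13, 10}
dequeue → 27; now {14, 13, 10}
dequeue → 14; now {13, 10}
dequeue → 13; now {10}
dequeue → 10; now {}
insert 25 → {25}

46 → 43 → 42 → 29 → 24 → 19 → 18 → 38 → 37 → 36 → 27 → 14 → 13 → 10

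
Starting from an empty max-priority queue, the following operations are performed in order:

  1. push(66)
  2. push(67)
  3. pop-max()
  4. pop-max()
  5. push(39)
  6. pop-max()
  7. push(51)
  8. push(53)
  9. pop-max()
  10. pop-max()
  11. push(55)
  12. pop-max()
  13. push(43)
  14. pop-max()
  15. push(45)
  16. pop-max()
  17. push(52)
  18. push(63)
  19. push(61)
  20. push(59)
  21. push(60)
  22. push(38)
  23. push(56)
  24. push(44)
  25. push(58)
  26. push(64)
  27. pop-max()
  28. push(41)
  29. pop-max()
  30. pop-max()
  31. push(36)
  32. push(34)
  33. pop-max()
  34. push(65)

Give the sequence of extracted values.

[67, 66, 39, 53, 51, 55, 43, 45, 64, 63, 61, 60]

insert 66 → {66}
insert 67 → {67, 66}
pop-max → 67; now {66}
pop-max → 66; now {}
insert 39 → {39}
pop-max → 39; now {}
insert 51 → {51}
insert 53 → {53, 51}
pop-max → 53; now {51}
pop-max → 51; now {}
insert 55 → {55}
pop-max → 55; now {}
insert 43 → {43}
pop-max → 43; now {}
insert 45 → {45}
pop-max → 45; now {}
insert 52 → {52}
insert 63 → {63, 52}
insert 61 → {63, 61, 52}
insert 59 → {63, 61, 59, 52}
insert 60 → {63, 61, 60, 59, 52}
insert 38 → {63, 61, 60, 59, 52, 38}
insert 56 → {63, 61, 60, 59, 56, 52, 38}
insert 44 → {63, 61, 60, 59, 56, 52, 44, 38}
insert 58 → {63, 61, 60, 59, 58, 56, 52, 44, 38}
insert 64 → {64, 63, 61, 60, 59, 58, 56, 52, 44, 38}
pop-max → 64; now {63, 61, 60, 59, 58, 56, 52, 44, 38}
insert 41 → {63, 61, 60, 59, 58, 56, 52, 44, 41, 38}
pop-max → 63; now {61, 60, 59, 58, 56, 52, 44, 41, 38}
pop-max → 61; now {60, 59, 58, 56, 52, 44, 41, 38}
insert 36 → {60, 59, 58, 56, 52, 44, 41, 38, 36}
insert 34 → {60, 59, 58, 56, 52, 44, 41, 38, 36, 34}
pop-max → 60; now {59, 58, 56, 52, 44, 41, 38, 36, 34}
insert 65 → {65, 59, 58, 56, 52, 44, 41, 38, 36, 34}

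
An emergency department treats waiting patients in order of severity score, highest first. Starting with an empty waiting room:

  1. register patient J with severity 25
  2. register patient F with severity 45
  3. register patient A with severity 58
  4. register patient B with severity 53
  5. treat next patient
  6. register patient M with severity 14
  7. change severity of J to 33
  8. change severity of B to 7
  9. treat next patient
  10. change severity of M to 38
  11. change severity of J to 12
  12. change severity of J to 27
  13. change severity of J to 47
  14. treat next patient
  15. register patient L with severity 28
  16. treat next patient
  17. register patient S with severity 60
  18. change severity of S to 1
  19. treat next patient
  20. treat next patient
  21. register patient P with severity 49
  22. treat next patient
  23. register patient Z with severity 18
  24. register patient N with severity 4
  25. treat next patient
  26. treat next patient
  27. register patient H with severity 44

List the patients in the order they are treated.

add J (severity 25) → {J:25}
add F (severity 45) → {F:45, J:25}
add A (severity 58) → {A:58, F:45, J:25}
add B (severity 53) → {A:58, B:53, F:45, J:25}
treat next patient → A; now {B:53, F:45, J:25}
add M (severity 14) → {B:53, F:45, J:25, M:14}
update J to severity 33 → {B:53, F:45, J:33, M:14}
update B to severity 7 → {F:45, J:33, M:14, B:7}
treat next patient → F; now {J:33, M:14, B:7}
update M to severity 38 → {M:38, J:33, B:7}
update J to severity 12 → {M:38, J:12, B:7}
update J to severity 27 → {M:38, J:27, B:7}
update J to severity 47 → {J:47, M:38, B:7}
treat next patient → J; now {M:38, B:7}
add L (severity 28) → {M:38, L:28, B:7}
treat next patient → M; now {L:28, B:7}
add S (severity 60) → {S:60, L:28, B:7}
update S to severity 1 → {L:28, B:7, S:1}
treat next patient → L; now {B:7, S:1}
treat next patient → B; now {S:1}
add P (severity 49) → {P:49, S:1}
treat next patient → P; now {S:1}
add Z (severity 18) → {Z:18, S:1}
add N (severity 4) → {Z:18, N:4, S:1}
treat next patient → Z; now {N:4, S:1}
treat next patient → N; now {S:1}
add H (severity 44) → {H:44, S:1}

A → F → J → M → L → B → P → Z → N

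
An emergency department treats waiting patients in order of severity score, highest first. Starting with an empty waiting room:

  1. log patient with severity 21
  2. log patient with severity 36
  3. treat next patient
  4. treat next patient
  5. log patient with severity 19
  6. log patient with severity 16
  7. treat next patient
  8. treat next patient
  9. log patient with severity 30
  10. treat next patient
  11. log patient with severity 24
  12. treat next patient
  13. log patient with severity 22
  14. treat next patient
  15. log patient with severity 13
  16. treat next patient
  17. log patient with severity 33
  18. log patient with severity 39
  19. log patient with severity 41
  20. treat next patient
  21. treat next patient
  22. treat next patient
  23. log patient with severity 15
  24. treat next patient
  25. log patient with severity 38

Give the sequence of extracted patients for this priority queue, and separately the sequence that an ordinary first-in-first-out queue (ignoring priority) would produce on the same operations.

priority queue: 36 → 21 → 19 → 16 → 30 → 24 → 22 → 13 → 41 → 39 → 33 → 15; FIFO queue: [21, 36, 19, 16, 30, 24, 22, 13, 33, 39, 41, 15]

insert 21 → {21}
insert 36 → {36, 21}
treat next patient → 36; now {21}
treat next patient → 21; now {}
insert 19 → {19}
insert 16 → {19, 16}
treat next patient → 19; now {16}
treat next patient → 16; now {}
insert 30 → {30}
treat next patient → 30; now {}
insert 24 → {24}
treat next patient → 24; now {}
insert 22 → {22}
treat next patient → 22; now {}
insert 13 → {13}
treat next patient → 13; now {}
insert 33 → {33}
insert 39 → {39, 33}
insert 41 → {41, 39, 33}
treat next patient → 41; now {39, 33}
treat next patient → 39; now {33}
treat next patient → 33; now {}
insert 15 → {15}
treat next patient → 15; now {}
insert 38 → {38}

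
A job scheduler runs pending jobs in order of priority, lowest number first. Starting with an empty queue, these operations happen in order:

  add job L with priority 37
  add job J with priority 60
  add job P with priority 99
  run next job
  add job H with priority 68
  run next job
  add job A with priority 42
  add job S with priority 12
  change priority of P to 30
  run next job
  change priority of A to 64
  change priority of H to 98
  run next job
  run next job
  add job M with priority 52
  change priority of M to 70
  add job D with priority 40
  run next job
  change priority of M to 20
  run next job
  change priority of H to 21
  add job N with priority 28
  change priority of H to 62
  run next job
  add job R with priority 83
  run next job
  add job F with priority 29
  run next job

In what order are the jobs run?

add L (priority 37) → {L:37}
add J (priority 60) → {L:37, J:60}
add P (priority 99) → {L:37, J:60, P:99}
run next job → L; now {J:60, P:99}
add H (priority 68) → {J:60, H:68, P:99}
run next job → J; now {H:68, P:99}
add A (priority 42) → {A:42, H:68, P:99}
add S (priority 12) → {S:12, A:42, H:68, P:99}
update P to priority 30 → {S:12, P:30, A:42, H:68}
run next job → S; now {P:30, A:42, H:68}
update A to priority 64 → {P:30, A:64, H:68}
update H to priority 98 → {P:30, A:64, H:98}
run next job → P; now {A:64, H:98}
run next job → A; now {H:98}
add M (priority 52) → {M:52, H:98}
update M to priority 70 → {M:70, H:98}
add D (priority 40) → {D:40, M:70, H:98}
run next job → D; now {M:70, H:98}
update M to priority 20 → {M:20, H:98}
run next job → M; now {H:98}
update H to priority 21 → {H:21}
add N (priority 28) → {H:21, N:28}
update H to priority 62 → {N:28, H:62}
run next job → N; now {H:62}
add R (priority 83) → {H:62, R:83}
run next job → H; now {R:83}
add F (priority 29) → {F:29, R:83}
run next job → F; now {R:83}

[L, J, S, P, A, D, M, N, H, F]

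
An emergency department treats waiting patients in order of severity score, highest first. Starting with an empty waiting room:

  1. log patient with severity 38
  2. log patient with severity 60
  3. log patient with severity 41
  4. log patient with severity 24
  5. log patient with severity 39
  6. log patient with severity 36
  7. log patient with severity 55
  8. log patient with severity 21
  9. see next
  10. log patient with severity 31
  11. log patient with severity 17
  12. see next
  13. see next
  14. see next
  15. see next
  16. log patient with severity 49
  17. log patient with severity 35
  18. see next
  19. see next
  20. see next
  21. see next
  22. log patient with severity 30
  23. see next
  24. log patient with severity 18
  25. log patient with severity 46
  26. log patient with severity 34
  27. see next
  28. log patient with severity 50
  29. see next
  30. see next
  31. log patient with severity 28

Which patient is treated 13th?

insert 38 → {38}
insert 60 → {60, 38}
insert 41 → {60, 41, 38}
insert 24 → {60, 41, 38, 24}
insert 39 → {60, 41, 39, 38, 24}
insert 36 → {60, 41, 39, 38, 36, 24}
insert 55 → {60, 55, 41, 39, 38, 36, 24}
insert 21 → {60, 55, 41, 39, 38, 36, 24, 21}
see next → 60; now {55, 41, 39, 38, 36, 24, 21}
insert 31 → {55, 41, 39, 38, 36, 31, 24, 21}
insert 17 → {55, 41, 39, 38, 36, 31, 24, 21, 17}
see next → 55; now {41, 39, 38, 36, 31, 24, 21, 17}
see next → 41; now {39, 38, 36, 31, 24, 21, 17}
see next → 39; now {38, 36, 31, 24, 21, 17}
see next → 38; now {36, 31, 24, 21, 17}
insert 49 → {49, 36, 31, 24, 21, 17}
insert 35 → {49, 36, 35, 31, 24, 21, 17}
see next → 49; now {36, 35, 31, 24, 21, 17}
see next → 36; now {35, 31, 24, 21, 17}
see next → 35; now {31, 24, 21, 17}
see next → 31; now {24, 21, 17}
insert 30 → {30, 24, 21, 17}
see next → 30; now {24, 21, 17}
insert 18 → {24, 21, 18, 17}
insert 46 → {46, 24, 21, 18, 17}
insert 34 → {46, 34, 24, 21, 18, 17}
see next → 46; now {34, 24, 21, 18, 17}
insert 50 → {50, 34, 24, 21, 18, 17}
see next → 50; now {34, 24, 21, 18, 17}
see next → 34; now {24, 21, 18, 17}
insert 28 → {28, 24, 21, 18, 17}

34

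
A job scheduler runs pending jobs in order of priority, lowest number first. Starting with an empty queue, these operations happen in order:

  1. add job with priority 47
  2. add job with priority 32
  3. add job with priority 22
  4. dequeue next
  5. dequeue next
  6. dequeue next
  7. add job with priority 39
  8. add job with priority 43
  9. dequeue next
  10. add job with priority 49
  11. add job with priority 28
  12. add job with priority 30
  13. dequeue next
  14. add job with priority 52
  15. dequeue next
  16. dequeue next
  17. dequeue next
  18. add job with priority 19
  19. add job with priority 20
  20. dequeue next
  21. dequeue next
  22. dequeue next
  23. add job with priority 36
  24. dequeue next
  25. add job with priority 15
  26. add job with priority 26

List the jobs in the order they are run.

insert 47 → {47}
insert 32 → {32, 47}
insert 22 → {22, 32, 47}
dequeue next → 22; now {32, 47}
dequeue next → 32; now {47}
dequeue next → 47; now {}
insert 39 → {39}
insert 43 → {39, 43}
dequeue next → 39; now {43}
insert 49 → {43, 49}
insert 28 → {28, 43, 49}
insert 30 → {28, 30, 43, 49}
dequeue next → 28; now {30, 43, 49}
insert 52 → {30, 43, 49, 52}
dequeue next → 30; now {43, 49, 52}
dequeue next → 43; now {49, 52}
dequeue next → 49; now {52}
insert 19 → {19, 52}
insert 20 → {19, 20, 52}
dequeue next → 19; now {20, 52}
dequeue next → 20; now {52}
dequeue next → 52; now {}
insert 36 → {36}
dequeue next → 36; now {}
insert 15 → {15}
insert 26 → {15, 26}

22, 32, 47, 39, 28, 30, 43, 49, 19, 20, 52, 36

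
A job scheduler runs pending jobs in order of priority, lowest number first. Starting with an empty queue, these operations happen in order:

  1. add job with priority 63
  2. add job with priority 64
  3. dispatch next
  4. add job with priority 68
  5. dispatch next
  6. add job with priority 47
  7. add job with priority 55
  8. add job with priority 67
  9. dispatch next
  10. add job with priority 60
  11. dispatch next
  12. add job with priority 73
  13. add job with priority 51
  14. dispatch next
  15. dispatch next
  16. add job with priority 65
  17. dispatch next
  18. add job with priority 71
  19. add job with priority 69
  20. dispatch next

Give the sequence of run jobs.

63, 64, 47, 55, 51, 60, 65, 67

insert 63 → {63}
insert 64 → {63, 64}
dispatch next → 63; now {64}
insert 68 → {64, 68}
dispatch next → 64; now {68}
insert 47 → {47, 68}
insert 55 → {47, 55, 68}
insert 67 → {47, 55, 67, 68}
dispatch next → 47; now {55, 67, 68}
insert 60 → {55, 60, 67, 68}
dispatch next → 55; now {60, 67, 68}
insert 73 → {60, 67, 68, 73}
insert 51 → {51, 60, 67, 68, 73}
dispatch next → 51; now {60, 67, 68, 73}
dispatch next → 60; now {67, 68, 73}
insert 65 → {65, 67, 68, 73}
dispatch next → 65; now {67, 68, 73}
insert 71 → {67, 68, 71, 73}
insert 69 → {67, 68, 69, 71, 73}
dispatch next → 67; now {68, 69, 71, 73}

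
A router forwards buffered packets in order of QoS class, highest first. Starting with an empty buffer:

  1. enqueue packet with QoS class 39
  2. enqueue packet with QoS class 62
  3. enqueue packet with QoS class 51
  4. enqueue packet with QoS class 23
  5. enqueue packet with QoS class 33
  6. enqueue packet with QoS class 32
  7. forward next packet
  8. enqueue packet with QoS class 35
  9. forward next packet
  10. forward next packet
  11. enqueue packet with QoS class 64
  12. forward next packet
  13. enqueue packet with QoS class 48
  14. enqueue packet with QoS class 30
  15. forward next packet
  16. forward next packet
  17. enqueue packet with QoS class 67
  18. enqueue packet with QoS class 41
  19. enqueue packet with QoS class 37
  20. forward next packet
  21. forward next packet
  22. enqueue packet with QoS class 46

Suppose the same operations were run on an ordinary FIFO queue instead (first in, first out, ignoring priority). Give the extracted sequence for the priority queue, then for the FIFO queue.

priority queue: 62 → 51 → 39 → 64 → 48 → 35 → 67 → 41; FIFO queue: 39 → 62 → 51 → 23 → 33 → 32 → 35 → 64

insert 39 → {39}
insert 62 → {62, 39}
insert 51 → {62, 51, 39}
insert 23 → {62, 51, 39, 23}
insert 33 → {62, 51, 39, 33, 23}
insert 32 → {62, 51, 39, 33, 32, 23}
forward next packet → 62; now {51, 39, 33, 32, 23}
insert 35 → {51, 39, 35, 33, 32, 23}
forward next packet → 51; now {39, 35, 33, 32, 23}
forward next packet → 39; now {35, 33, 32, 23}
insert 64 → {64, 35, 33, 32, 23}
forward next packet → 64; now {35, 33, 32, 23}
insert 48 → {48, 35, 33, 32, 23}
insert 30 → {48, 35, 33, 32, 30, 23}
forward next packet → 48; now {35, 33, 32, 30, 23}
forward next packet → 35; now {33, 32, 30, 23}
insert 67 → {67, 33, 32, 30, 23}
insert 41 → {67, 41, 33, 32, 30, 23}
insert 37 → {67, 41, 37, 33, 32, 30, 23}
forward next packet → 67; now {41, 37, 33, 32, 30, 23}
forward next packet → 41; now {37, 33, 32, 30, 23}
insert 46 → {46, 37, 33, 32, 30, 23}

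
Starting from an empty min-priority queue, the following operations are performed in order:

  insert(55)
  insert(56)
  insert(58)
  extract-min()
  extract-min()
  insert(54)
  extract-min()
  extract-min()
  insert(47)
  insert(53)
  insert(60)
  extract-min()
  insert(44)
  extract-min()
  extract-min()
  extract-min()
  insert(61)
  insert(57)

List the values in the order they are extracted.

insert 55 → {55}
insert 56 → {55, 56}
insert 58 → {55, 56, 58}
extract-min → 55; now {56, 58}
extract-min → 56; now {58}
insert 54 → {54, 58}
extract-min → 54; now {58}
extract-min → 58; now {}
insert 47 → {47}
insert 53 → {47, 53}
insert 60 → {47, 53, 60}
extract-min → 47; now {53, 60}
insert 44 → {44, 53, 60}
extract-min → 44; now {53, 60}
extract-min → 53; now {60}
extract-min → 60; now {}
insert 61 → {61}
insert 57 → {57, 61}

55 → 56 → 54 → 58 → 47 → 44 → 53 → 60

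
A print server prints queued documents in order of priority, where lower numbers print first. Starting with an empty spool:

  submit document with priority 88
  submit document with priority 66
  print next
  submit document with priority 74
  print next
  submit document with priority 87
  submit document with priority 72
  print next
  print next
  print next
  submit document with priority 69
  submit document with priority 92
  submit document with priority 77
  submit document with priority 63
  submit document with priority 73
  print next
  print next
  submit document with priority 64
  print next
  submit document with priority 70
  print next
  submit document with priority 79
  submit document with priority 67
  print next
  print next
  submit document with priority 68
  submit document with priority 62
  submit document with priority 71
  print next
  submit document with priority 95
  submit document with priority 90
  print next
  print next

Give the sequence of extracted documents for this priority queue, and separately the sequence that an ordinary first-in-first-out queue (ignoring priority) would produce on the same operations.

insert 88 → {88}
insert 66 → {66, 88}
print next → 66; now {88}
insert 74 → {74, 88}
print next → 74; now {88}
insert 87 → {87, 88}
insert 72 → {72, 87, 88}
print next → 72; now {87, 88}
print next → 87; now {88}
print next → 88; now {}
insert 69 → {69}
insert 92 → {69, 92}
insert 77 → {69, 77, 92}
insert 63 → {63, 69, 77, 92}
insert 73 → {63, 69, 73, 77, 92}
print next → 63; now {69, 73, 77, 92}
print next → 69; now {73, 77, 92}
insert 64 → {64, 73, 77, 92}
print next → 64; now {73, 77, 92}
insert 70 → {70, 73, 77, 92}
print next → 70; now {73, 77, 92}
insert 79 → {73, 77, 79, 92}
insert 67 → {67, 73, 77, 79, 92}
print next → 67; now {73, 77, 79, 92}
print next → 73; now {77, 79, 92}
insert 68 → {68, 77, 79, 92}
insert 62 → {62, 68, 77, 79, 92}
insert 71 → {62, 68, 71, 77, 79, 92}
print next → 62; now {68, 71, 77, 79, 92}
insert 95 → {68, 71, 77, 79, 92, 95}
insert 90 → {68, 71, 77, 79, 90, 92, 95}
print next → 68; now {71, 77, 79, 90, 92, 95}
print next → 71; now {77, 79, 90, 92, 95}

priority queue: [66, 74, 72, 87, 88, 63, 69, 64, 70, 67, 73, 62, 68, 71]; FIFO queue: 88, 66, 74, 87, 72, 69, 92, 77, 63, 73, 64, 70, 79, 67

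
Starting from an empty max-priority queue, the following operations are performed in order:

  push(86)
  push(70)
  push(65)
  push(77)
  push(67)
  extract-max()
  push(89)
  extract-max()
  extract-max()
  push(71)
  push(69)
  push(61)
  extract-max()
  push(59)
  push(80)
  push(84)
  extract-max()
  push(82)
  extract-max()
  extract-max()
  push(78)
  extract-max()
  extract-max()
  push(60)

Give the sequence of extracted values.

[86, 89, 77, 71, 84, 82, 80, 78, 70]

insert 86 → {86}
insert 70 → {86, 70}
insert 65 → {86, 70, 65}
insert 77 → {86, 77, 70, 65}
insert 67 → {86, 77, 70, 67, 65}
extract-max → 86; now {77, 70, 67, 65}
insert 89 → {89, 77, 70, 67, 65}
extract-max → 89; now {77, 70, 67, 65}
extract-max → 77; now {70, 67, 65}
insert 71 → {71, 70, 67, 65}
insert 69 → {71, 70, 69, 67, 65}
insert 61 → {71, 70, 69, 67, 65, 61}
extract-max → 71; now {70, 69, 67, 65, 61}
insert 59 → {70, 69, 67, 65, 61, 59}
insert 80 → {80, 70, 69, 67, 65, 61, 59}
insert 84 → {84, 80, 70, 69, 67, 65, 61, 59}
extract-max → 84; now {80, 70, 69, 67, 65, 61, 59}
insert 82 → {82, 80, 70, 69, 67, 65, 61, 59}
extract-max → 82; now {80, 70, 69, 67, 65, 61, 59}
extract-max → 80; now {70, 69, 67, 65, 61, 59}
insert 78 → {78, 70, 69, 67, 65, 61, 59}
extract-max → 78; now {70, 69, 67, 65, 61, 59}
extract-max → 70; now {69, 67, 65, 61, 59}
insert 60 → {69, 67, 65, 61, 60, 59}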